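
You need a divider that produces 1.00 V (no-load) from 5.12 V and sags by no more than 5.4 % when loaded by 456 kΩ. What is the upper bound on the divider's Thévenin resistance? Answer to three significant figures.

Loading drop = R_th/(R_th + R_L) ≤ 0.0540, so R_th ≤ R_L · ε/(1−ε) = 456 kΩ × 0.0540/0.9460 = 26.0 kΩ.

R_th ≤ 26.0 kΩ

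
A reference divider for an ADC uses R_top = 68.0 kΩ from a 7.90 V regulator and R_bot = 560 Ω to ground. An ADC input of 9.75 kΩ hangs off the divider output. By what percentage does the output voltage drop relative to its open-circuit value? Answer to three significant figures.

5.39 %

The divider's output (Thévenin) resistance is R_top‖R_bot = 555.4 Ω.
Fractional drop under load = R_th/(R_th + R_L) = 555.4 / (555.4 + 9750) = 0.05390.
So the output falls by 5.39 %.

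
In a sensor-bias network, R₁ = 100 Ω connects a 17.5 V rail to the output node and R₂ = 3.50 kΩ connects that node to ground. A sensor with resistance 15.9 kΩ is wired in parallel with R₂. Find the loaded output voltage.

V_out ≈ 16.9 V

The load sits in parallel with R₂: R₂‖R_L = (3500 × 15900) / (3500 + 15900) = 2869 Ω.
V_out = 17.5 × 2869 / (100 + 2869) = 17.5 × 2869/2969 = 16.9 V.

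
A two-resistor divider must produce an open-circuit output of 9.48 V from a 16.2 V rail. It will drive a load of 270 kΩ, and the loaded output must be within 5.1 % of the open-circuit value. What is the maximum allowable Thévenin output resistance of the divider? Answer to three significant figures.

R_th ≤ 14.5 kΩ

Loading drop = R_th/(R_th + R_L) ≤ 0.0510, so R_th ≤ R_L · ε/(1−ε) = 270 kΩ × 0.0510/0.9490 = 14.5 kΩ.
(Any R1, R2 with R2/(R1+R2) = 0.585 and R1‖R2 ≤ 14.5 kΩ will meet the spec.)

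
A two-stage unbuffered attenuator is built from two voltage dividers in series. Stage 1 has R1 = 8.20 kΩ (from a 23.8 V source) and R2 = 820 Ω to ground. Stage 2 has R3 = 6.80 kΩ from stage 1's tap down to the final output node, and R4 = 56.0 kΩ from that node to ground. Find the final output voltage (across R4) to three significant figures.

Stage 2 presents R3+R4 = 62800 Ω as a load on stage 1's tap.
Stage 1's lower leg becomes R2‖(R3+R4) = 809.4 Ω, so V_mid = 23.8 × 809.4/9009 = 2.138 V.
Stage 2 is itself unloaded: V_out = V_mid × R4/(R3+R4) = 2.138 × 56000/62800 = 1.91 V.

V_out ≈ 1.91 V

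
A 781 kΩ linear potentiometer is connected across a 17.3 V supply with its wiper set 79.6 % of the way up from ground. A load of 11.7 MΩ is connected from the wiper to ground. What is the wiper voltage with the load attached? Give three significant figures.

The wiper splits the pot into (1−α)R = 159.3 kΩ above and αR = 621.7 kΩ below.
Lower section ‖ load = 590.3 kΩ.
V_wiper = 17.3 × 590.3/(159.3 + 590.3) = 13.6 V.

V ≈ 13.6 V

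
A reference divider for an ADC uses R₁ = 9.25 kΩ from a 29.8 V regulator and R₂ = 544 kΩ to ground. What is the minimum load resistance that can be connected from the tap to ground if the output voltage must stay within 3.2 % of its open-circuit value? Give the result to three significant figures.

Output resistance R_th = R₁‖R₂ = (9.25 × 544)/553.2 = 9.095 kΩ.
The fractional drop is R_th/(R_th + R_L); requiring this ≤ 0.0320 gives R_L ≥ R_th(1/0.0320 − 1) = 9.095 × 30.25 = 275 kΩ.

R_L(min) ≈ 275 kΩ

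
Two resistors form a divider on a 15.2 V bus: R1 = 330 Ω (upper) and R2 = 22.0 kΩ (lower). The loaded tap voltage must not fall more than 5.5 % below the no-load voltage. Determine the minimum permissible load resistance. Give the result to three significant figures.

R_L(min) ≈ 5.59 kΩ

Output resistance R_th = R1‖R2 = (330 × 22000)/22330 = 325.1 Ω.
The fractional drop is R_th/(R_th + R_L); requiring this ≤ 0.0550 gives R_L ≥ R_th(1/0.0550 − 1) = 325.1 × 17.18 = 5.59 kΩ.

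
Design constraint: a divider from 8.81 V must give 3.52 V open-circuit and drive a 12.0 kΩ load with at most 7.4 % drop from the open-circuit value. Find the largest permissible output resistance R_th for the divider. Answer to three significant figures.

R_th ≤ 959 Ω

Loading drop = R_th/(R_th + R_L) ≤ 0.0740, so R_th ≤ R_L · ε/(1−ε) = 12.0 kΩ × 0.0740/0.9260 = 959 Ω.
(Any R1, R2 with R2/(R1+R2) = 0.400 and R1‖R2 ≤ 959 Ω will meet the spec.)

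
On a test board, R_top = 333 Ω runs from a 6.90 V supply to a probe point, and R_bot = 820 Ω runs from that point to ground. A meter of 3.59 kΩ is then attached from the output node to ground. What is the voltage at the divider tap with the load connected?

V_out ≈ 4.60 V

The load sits in parallel with R_bot: R_bot‖R_L = (820 × 3590) / (820 + 3590) = 667.5 Ω.
V_out = 6.90 × 667.5 / (333 + 667.5) = 6.90 × 667.5/1001 = 4.60 V.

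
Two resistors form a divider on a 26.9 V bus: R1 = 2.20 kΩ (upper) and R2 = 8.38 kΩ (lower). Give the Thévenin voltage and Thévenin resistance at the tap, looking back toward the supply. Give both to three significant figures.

V_th is the open-circuit tap voltage: 26.9 × 8.38/(2.20 + 8.38) = 21.3 V.
With the supply zeroed, R1 and R2 appear in parallel from the tap: R_th = R1‖R2 = (2.20 × 8.38)/10.58 = 1.74 kΩ.

V_th = 21.3 V, R_th = 1.74 kΩ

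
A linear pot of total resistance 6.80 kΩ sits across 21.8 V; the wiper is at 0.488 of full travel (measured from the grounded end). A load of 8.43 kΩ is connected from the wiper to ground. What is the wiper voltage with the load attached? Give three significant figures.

The wiper splits the pot into (1−α)R = 3.482 kΩ above and αR = 3.318 kΩ below.
Lower section ‖ load = 2.381 kΩ.
V_wiper = 21.8 × 2.381/(3.482 + 2.381) = 8.85 V.

V ≈ 8.85 V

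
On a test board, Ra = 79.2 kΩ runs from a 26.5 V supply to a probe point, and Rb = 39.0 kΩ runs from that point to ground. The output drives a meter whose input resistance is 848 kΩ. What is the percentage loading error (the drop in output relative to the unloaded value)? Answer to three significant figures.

The divider's output (Thévenin) resistance is Ra‖Rb = 26.13 kΩ.
Fractional drop under load = R_th/(R_th + R_L) = 26.13 / (26.13 + 848) = 0.02989.
So the output falls by 2.99 %.

2.99 %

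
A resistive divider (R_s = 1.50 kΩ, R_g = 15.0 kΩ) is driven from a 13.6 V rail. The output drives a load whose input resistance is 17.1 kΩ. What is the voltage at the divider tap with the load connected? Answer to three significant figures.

V_out ≈ 11.5 V

The load sits in parallel with R_g: R_g‖R_L = (15.0 × 17.1) / (15.0 + 17.1) = 7.991 kΩ.
V_out = 13.6 × 7.991 / (1.50 + 7.991) = 13.6 × 7.991/9.491 = 11.5 V.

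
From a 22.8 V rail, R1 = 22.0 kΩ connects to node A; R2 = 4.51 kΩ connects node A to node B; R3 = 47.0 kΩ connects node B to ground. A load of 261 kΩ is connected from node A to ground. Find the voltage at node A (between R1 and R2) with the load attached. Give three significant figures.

Below node A the series string R2+R3 = 51.51 kΩ sits in parallel with the 261 kΩ load: 43.02 kΩ.
V_A = 22.8 × 43.02/(22.0 + 43.02) = 15.1 V.

V ≈ 15.1 V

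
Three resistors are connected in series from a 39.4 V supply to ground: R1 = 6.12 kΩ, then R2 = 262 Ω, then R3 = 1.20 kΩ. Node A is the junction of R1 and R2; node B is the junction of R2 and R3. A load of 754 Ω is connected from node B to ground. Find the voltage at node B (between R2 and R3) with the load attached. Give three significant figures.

V ≈ 2.67 V

At node B, R3 is in parallel with the load: R3‖R_L = 463.1 Ω.
Below node A the resistance is R2 + (R3‖R_L) = 725.1 Ω, so V_A = 39.4 × 725.1/6845 = 4.173 V.
Then V_B = V_A × (R3‖R_L)/(R2 + R3‖R_L) = 4.173 × 463.1/725.1 = 2.67 V.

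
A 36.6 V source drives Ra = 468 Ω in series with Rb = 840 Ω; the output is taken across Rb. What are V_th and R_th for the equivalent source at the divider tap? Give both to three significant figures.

V_th = 23.5 V, R_th = 301 Ω

V_th is the open-circuit tap voltage: 36.6 × 840/(468 + 840) = 23.5 V.
With the supply zeroed, Ra and Rb appear in parallel from the tap: R_th = Ra‖Rb = (468 × 840)/1308 = 301 Ω.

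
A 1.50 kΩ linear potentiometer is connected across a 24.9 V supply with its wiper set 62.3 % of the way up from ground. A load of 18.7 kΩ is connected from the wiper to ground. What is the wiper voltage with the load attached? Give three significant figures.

V ≈ 15.2 V

The wiper splits the pot into (1−α)R = 565.5 Ω above and αR = 934.5 Ω below.
Lower section ‖ load = 890.0 Ω.
V_wiper = 24.9 × 890.0/(565.5 + 890.0) = 15.2 V.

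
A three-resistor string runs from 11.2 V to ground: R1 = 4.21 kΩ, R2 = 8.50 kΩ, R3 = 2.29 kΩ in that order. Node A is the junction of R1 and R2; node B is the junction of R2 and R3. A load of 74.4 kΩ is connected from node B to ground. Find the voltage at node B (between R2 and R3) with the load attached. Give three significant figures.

V ≈ 1.67 V

At node B, R3 is in parallel with the load: R3‖R_L = 2.222 kΩ.
Below node A the resistance is R2 + (R3‖R_L) = 10.72 kΩ, so V_A = 11.2 × 10.72/14.93 = 8.042 V.
Then V_B = V_A × (R3‖R_L)/(R2 + R3‖R_L) = 8.042 × 2.222/10.72 = 1.67 V.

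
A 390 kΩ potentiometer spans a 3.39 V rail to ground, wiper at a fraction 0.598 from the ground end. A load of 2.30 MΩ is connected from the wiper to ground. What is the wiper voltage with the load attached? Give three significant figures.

The wiper splits the pot into (1−α)R = 156.8 kΩ above and αR = 233.2 kΩ below.
Lower section ‖ load = 211.7 kΩ.
V_wiper = 3.39 × 211.7/(156.8 + 211.7) = 1.95 V.

V ≈ 1.95 V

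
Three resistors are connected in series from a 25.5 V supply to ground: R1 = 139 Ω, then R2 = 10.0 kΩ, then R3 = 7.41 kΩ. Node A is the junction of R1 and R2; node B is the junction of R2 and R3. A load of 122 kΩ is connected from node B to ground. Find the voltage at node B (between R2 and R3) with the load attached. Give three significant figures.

At node B, R3 is in parallel with the load: R3‖R_L = 6986 Ω.
Below node A the resistance is R2 + (R3‖R_L) = 16990 Ω, so V_A = 25.5 × 16990/17120 = 25.29 V.
Then V_B = V_A × (R3‖R_L)/(R2 + R3‖R_L) = 25.29 × 6986/16990 = 10.4 V.

V ≈ 10.4 V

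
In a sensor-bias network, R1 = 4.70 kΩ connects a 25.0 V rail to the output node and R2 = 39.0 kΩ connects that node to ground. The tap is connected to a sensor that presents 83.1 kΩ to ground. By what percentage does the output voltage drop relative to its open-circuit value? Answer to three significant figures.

4.81 %

The divider's output (Thévenin) resistance is R1‖R2 = 4.195 kΩ.
Fractional drop under load = R_th/(R_th + R_L) = 4.195 / (4.195 + 83.1) = 0.04805.
So the output falls by 4.81 %.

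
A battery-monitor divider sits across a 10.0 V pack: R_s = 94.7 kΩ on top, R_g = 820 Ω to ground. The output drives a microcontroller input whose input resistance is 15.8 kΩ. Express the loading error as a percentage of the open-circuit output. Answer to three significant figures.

4.89 %

The divider's output (Thévenin) resistance is R_s‖R_g = 813.0 Ω.
Fractional drop under load = R_th/(R_th + R_L) = 813.0 / (813.0 + 15800) = 0.04894.
So the output falls by 4.89 %.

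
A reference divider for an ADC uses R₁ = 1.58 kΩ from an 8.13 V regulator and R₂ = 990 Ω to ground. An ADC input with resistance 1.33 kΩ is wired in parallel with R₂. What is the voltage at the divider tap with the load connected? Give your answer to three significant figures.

V_out ≈ 2.15 V

The load sits in parallel with R₂: R₂‖R_L = (990 × 1330) / (990 + 1330) = 567.5 Ω.
V_out = 8.13 × 567.5 / (1580 + 567.5) = 8.13 × 567.5/2148 = 2.15 V.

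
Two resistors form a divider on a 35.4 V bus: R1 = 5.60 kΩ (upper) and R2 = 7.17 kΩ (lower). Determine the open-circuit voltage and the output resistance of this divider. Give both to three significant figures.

V_th = 19.9 V, R_th = 3.14 kΩ

V_th is the open-circuit tap voltage: 35.4 × 7.17/(5.60 + 7.17) = 19.9 V.
With the supply zeroed, R1 and R2 appear in parallel from the tap: R_th = R1‖R2 = (5.60 × 7.17)/12.77 = 3.14 kΩ.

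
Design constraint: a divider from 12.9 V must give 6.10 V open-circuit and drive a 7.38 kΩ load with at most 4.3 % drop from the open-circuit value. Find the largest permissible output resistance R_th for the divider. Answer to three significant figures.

Loading drop = R_th/(R_th + R_L) ≤ 0.0430, so R_th ≤ R_L · ε/(1−ε) = 7.38 kΩ × 0.0430/0.9570 = 332 Ω.

R_th ≤ 332 Ω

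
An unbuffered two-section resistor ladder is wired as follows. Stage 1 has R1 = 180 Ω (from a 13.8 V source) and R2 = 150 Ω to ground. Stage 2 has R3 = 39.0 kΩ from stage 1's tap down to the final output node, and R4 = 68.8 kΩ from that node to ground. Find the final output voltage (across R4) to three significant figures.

Stage 2 presents R3+R4 = 107800 Ω as a load on stage 1's tap.
Stage 1's lower leg becomes R2‖(R3+R4) = 149.8 Ω, so V_mid = 13.8 × 149.8/329.8 = 6.268 V.
Stage 2 is itself unloaded: V_out = V_mid × R4/(R3+R4) = 6.268 × 68800/107800 = 4.00 V.

V_out ≈ 4.00 V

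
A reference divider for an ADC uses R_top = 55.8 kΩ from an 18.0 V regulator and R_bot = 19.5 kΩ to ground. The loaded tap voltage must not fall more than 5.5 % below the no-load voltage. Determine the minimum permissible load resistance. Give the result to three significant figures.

Output resistance R_th = R_top‖R_bot = (55.8 × 19.5)/75.30 = 14.45 kΩ.
The fractional drop is R_th/(R_th + R_L); requiring this ≤ 0.0550 gives R_L ≥ R_th(1/0.0550 − 1) = 14.45 × 17.18 = 248 kΩ.

R_L(min) ≈ 248 kΩ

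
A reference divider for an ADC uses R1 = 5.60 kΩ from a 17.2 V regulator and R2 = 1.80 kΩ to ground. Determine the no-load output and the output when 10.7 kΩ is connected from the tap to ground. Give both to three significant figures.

Open-circuit: V = 17.2 × 1.80/(5.60 + 1.80) = 4.18 V.
With the load, R2 becomes R2‖R_L = 1.541 kΩ, so V = 17.2 × 1.541/7.141 = 3.71 V.

Unloaded: 4.18 V; loaded: 3.71 V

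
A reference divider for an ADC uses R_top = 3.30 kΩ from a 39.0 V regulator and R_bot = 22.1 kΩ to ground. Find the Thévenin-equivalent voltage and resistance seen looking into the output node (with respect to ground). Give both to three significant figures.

V_th is the open-circuit tap voltage: 39.0 × 22.1/(3.30 + 22.1) = 33.9 V.
With the supply zeroed, R_top and R_bot appear in parallel from the tap: R_th = R_top‖R_bot = (3.30 × 22.1)/25.40 = 2.87 kΩ.

V_th = 33.9 V, R_th = 2.87 kΩ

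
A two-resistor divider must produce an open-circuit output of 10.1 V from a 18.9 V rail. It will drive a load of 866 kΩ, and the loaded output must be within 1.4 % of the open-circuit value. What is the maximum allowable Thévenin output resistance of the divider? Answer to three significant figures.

Loading drop = R_th/(R_th + R_L) ≤ 0.0140, so R_th ≤ R_L · ε/(1−ε) = 866 kΩ × 0.0140/0.9860 = 12.3 kΩ.
(Any R1, R2 with R2/(R1+R2) = 0.534 and R1‖R2 ≤ 12.3 kΩ will meet the spec.)

R_th ≤ 12.3 kΩ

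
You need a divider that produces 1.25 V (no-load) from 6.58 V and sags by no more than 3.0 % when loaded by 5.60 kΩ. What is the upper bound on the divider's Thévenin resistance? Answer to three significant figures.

R_th ≤ 173 Ω

Loading drop = R_th/(R_th + R_L) ≤ 0.0300, so R_th ≤ R_L · ε/(1−ε) = 5.60 kΩ × 0.0300/0.9700 = 173 Ω.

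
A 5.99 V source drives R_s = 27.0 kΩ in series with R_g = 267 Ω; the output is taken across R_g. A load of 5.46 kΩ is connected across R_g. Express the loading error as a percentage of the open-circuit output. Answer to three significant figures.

4.62 %

The divider's output (Thévenin) resistance is R_s‖R_g = 264.4 Ω.
Fractional drop under load = R_th/(R_th + R_L) = 264.4 / (264.4 + 5460) = 0.04619.
So the output falls by 4.62 %.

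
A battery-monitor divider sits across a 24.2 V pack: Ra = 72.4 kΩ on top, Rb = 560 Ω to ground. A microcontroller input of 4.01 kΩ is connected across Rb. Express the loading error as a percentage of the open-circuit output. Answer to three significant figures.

Unloaded V = 24.2 × 560/72960 = 0.18575 V.
Loaded: Rb‖R_L = 491.4 Ω, giving V = 24.2 × 491.4/72890 = 0.16314 V.
Drop = (0.18575 − 0.16314) / 0.18575 = 12.2 %.

12.2 %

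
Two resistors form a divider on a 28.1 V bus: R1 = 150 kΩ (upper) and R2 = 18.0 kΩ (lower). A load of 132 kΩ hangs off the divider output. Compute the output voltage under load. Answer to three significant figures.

The load sits in parallel with R2: R2‖R_L = (18.0 × 132) / (18.0 + 132) = 15.84 kΩ.
V_out = 28.1 × 15.84 / (150 + 15.84) = 28.1 × 15.84/165.8 = 2.68 V.

V_out ≈ 2.68 V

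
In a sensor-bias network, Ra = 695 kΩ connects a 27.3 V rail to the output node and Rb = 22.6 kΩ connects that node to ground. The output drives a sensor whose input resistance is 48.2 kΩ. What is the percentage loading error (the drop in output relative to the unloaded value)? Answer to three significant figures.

The divider's output (Thévenin) resistance is Ra‖Rb = 21.89 kΩ.
Fractional drop under load = R_th/(R_th + R_L) = 21.89 / (21.89 + 48.2) = 0.3123.
So the output falls by 31.2 %.

31.2 %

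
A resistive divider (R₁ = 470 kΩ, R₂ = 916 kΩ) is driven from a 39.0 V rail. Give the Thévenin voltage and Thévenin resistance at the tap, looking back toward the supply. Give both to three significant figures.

V_th is the open-circuit tap voltage: 39.0 × 916/(470 + 916) = 25.8 V.
With the supply zeroed, R₁ and R₂ appear in parallel from the tap: R_th = R₁‖R₂ = (470 × 916)/1386 = 311 kΩ.

V_th = 25.8 V, R_th = 311 kΩ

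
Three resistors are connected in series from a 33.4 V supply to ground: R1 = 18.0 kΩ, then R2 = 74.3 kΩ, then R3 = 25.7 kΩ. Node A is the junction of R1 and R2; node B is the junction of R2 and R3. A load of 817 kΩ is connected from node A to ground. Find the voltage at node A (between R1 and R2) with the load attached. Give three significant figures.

V ≈ 27.8 V

Below node A the series string R2+R3 = 100.0 kΩ sits in parallel with the 817 kΩ load: 89.09 kΩ.
V_A = 33.4 × 89.09/(18.0 + 89.09) = 27.8 V.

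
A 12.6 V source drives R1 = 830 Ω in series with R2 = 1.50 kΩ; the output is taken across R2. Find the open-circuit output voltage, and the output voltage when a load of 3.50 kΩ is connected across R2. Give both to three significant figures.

Unloaded: 8.11 V; loaded: 7.04 V

Open-circuit: V = 12.6 × 1500/(830 + 1500) = 8.11 V.
With the load, R2 becomes R2‖R_L = 1050 Ω, so V = 12.6 × 1050/1880 = 7.04 V.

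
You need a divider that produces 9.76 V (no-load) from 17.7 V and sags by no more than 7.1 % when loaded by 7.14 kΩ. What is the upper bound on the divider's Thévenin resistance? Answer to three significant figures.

R_th ≤ 546 Ω

Loading drop = R_th/(R_th + R_L) ≤ 0.0710, so R_th ≤ R_L · ε/(1−ε) = 7.14 kΩ × 0.0710/0.9290 = 546 Ω.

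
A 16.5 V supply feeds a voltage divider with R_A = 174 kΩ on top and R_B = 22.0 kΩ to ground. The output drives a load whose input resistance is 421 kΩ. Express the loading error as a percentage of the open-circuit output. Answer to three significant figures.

The divider's output (Thévenin) resistance is R_A‖R_B = 19.53 kΩ.
Fractional drop under load = R_th/(R_th + R_L) = 19.53 / (19.53 + 421) = 0.04433.
So the output falls by 4.43 %.

4.43 %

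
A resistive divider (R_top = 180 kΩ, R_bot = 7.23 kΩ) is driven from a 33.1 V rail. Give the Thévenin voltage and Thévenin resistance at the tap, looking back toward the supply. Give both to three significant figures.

V_th is the open-circuit tap voltage: 33.1 × 7.23/(180 + 7.23) = 1.28 V.
With the supply zeroed, R_top and R_bot appear in parallel from the tap: R_th = R_top‖R_bot = (180 × 7.23)/187.2 = 6.95 kΩ.

V_th = 1.28 V, R_th = 6.95 kΩ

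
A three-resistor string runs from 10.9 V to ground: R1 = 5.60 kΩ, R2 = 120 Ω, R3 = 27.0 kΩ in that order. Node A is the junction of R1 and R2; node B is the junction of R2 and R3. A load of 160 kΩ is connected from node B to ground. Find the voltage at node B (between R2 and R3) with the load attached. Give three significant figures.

At node B, R3 is in parallel with the load: R3‖R_L = 23100 Ω.
Below node A the resistance is R2 + (R3‖R_L) = 23220 Ω, so V_A = 10.9 × 23220/28820 = 8.782 V.
Then V_B = V_A × (R3‖R_L)/(R2 + R3‖R_L) = 8.782 × 23100/23220 = 8.74 V.

V ≈ 8.74 V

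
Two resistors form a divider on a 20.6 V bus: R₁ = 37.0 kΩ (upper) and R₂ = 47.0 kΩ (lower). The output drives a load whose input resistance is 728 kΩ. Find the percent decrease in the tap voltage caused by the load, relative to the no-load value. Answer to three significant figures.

The divider's output (Thévenin) resistance is R₁‖R₂ = 20.70 kΩ.
Fractional drop under load = R_th/(R_th + R_L) = 20.70 / (20.70 + 728) = 0.02765.
So the output falls by 2.77 %.

2.77 %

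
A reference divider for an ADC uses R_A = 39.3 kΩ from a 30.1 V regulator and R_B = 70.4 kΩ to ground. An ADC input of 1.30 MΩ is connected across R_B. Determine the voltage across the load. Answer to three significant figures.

The load sits in parallel with R_B: R_B‖R_L = (70.4 × 1300) / (70.4 + 1300) = 66.78 kΩ.
V_out = 30.1 × 66.78 / (39.3 + 66.78) = 30.1 × 66.78/106.1 = 18.9 V.

V_out ≈ 18.9 V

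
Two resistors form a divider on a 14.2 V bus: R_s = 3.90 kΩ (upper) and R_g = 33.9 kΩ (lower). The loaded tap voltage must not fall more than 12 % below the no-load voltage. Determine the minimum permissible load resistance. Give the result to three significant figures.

R_L(min) ≈ 25.6 kΩ

Output resistance R_th = R_s‖R_g = (3.90 × 33.9)/37.80 = 3.498 kΩ.
The fractional drop is R_th/(R_th + R_L); requiring this ≤ 0.120 gives R_L ≥ R_th(1/0.120 − 1) = 3.498 × 7.333 = 25.6 kΩ.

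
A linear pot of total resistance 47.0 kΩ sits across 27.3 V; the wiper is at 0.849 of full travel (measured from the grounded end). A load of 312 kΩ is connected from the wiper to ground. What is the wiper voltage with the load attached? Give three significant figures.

V ≈ 22.7 V

The wiper splits the pot into (1−α)R = 7.097 kΩ above and αR = 39.90 kΩ below.
Lower section ‖ load = 35.38 kΩ.
V_wiper = 27.3 × 35.38/(7.097 + 35.38) = 22.7 V.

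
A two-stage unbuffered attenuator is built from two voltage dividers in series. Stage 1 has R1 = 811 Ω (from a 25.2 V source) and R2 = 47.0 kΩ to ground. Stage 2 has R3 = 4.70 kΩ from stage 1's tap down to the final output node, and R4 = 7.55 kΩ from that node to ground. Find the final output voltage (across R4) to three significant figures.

V_out ≈ 14.3 V

Stage 2 presents R3+R4 = 12250 Ω as a load on stage 1's tap.
Stage 1's lower leg becomes R2‖(R3+R4) = 9717 Ω, so V_mid = 25.2 × 9717/10530 = 23.26 V.
Stage 2 is itself unloaded: V_out = V_mid × R4/(R3+R4) = 23.26 × 7550/12250 = 14.3 V.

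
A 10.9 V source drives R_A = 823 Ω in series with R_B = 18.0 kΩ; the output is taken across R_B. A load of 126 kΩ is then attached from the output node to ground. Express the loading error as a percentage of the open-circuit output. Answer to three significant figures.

0.621 %

The divider's output (Thévenin) resistance is R_A‖R_B = 787.0 Ω.
Fractional drop under load = R_th/(R_th + R_L) = 787.0 / (787.0 + 126000) = 0.006207.
So the output falls by 0.621 %.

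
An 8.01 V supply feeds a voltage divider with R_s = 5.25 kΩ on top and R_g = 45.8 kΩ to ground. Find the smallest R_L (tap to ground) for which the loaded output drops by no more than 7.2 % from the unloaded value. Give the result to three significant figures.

Output resistance R_th = R_s‖R_g = (5.25 × 45.8)/51.05 = 4.710 kΩ.
The fractional drop is R_th/(R_th + R_L); requiring this ≤ 0.0720 gives R_L ≥ R_th(1/0.0720 − 1) = 4.710 × 12.89 = 60.7 kΩ.

R_L(min) ≈ 60.7 kΩ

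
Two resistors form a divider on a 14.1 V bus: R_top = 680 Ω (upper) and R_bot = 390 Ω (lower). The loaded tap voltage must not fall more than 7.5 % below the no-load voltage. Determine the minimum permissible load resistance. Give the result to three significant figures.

R_L(min) ≈ 3.06 kΩ

Output resistance R_th = R_top‖R_bot = (680 × 390)/1070 = 247.9 Ω.
The fractional drop is R_th/(R_th + R_L); requiring this ≤ 0.0750 gives R_L ≥ R_th(1/0.0750 − 1) = 247.9 × 12.33 = 3.06 kΩ.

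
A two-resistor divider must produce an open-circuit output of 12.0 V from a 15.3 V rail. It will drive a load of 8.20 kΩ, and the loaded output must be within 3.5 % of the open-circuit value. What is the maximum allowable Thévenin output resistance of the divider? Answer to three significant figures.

Loading drop = R_th/(R_th + R_L) ≤ 0.0350, so R_th ≤ R_L · ε/(1−ε) = 8.20 kΩ × 0.0350/0.9650 = 297 Ω.

R_th ≤ 297 Ω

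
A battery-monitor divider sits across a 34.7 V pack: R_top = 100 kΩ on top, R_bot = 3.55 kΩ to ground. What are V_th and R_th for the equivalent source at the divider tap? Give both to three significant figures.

V_th = 1.19 V, R_th = 3.43 kΩ

V_th is the open-circuit tap voltage: 34.7 × 3.55/(100 + 3.55) = 1.19 V.
With the supply zeroed, R_top and R_bot appear in parallel from the tap: R_th = R_top‖R_bot = (100 × 3.55)/103.5 = 3.43 kΩ.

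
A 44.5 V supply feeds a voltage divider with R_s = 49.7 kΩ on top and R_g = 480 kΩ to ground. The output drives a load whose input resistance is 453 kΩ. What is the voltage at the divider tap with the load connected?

V_out ≈ 36.7 V

The load sits in parallel with R_g: R_g‖R_L = (480 × 453) / (480 + 453) = 233.1 kΩ.
V_out = 44.5 × 233.1 / (49.7 + 233.1) = 44.5 × 233.1/282.8 = 36.7 V.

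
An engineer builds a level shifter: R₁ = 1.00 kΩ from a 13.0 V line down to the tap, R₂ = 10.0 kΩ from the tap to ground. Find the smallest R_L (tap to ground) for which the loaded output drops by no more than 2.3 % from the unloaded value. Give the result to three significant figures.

Output resistance R_th = R₁‖R₂ = (1000 × 10000)/11000 = 909.1 Ω.
The fractional drop is R_th/(R_th + R_L); requiring this ≤ 0.0230 gives R_L ≥ R_th(1/0.0230 − 1) = 909.1 × 42.48 = 38.6 kΩ.

R_L(min) ≈ 38.6 kΩ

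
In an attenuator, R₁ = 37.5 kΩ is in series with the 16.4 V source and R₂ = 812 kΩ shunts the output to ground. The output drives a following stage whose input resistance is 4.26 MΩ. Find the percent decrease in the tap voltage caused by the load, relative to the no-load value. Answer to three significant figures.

0.834 %

The divider's output (Thévenin) resistance is R₁‖R₂ = 35.84 kΩ.
Fractional drop under load = R_th/(R_th + R_L) = 35.84 / (35.84 + 4260) = 0.008344.
So the output falls by 0.834 %.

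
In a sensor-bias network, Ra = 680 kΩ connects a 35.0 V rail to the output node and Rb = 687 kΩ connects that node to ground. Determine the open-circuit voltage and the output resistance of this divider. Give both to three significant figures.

V_th = 17.6 V, R_th = 342 kΩ

V_th is the open-circuit tap voltage: 35.0 × 687/(680 + 687) = 17.6 V.
With the supply zeroed, Ra and Rb appear in parallel from the tap: R_th = Ra‖Rb = (680 × 687)/1367 = 342 kΩ.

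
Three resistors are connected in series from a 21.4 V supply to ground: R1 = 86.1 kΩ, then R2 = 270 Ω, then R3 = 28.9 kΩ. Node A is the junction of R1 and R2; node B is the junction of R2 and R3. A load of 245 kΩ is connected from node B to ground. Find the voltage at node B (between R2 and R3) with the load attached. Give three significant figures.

At node B, R3 is in parallel with the load: R3‖R_L = 25850 Ω.
Below node A the resistance is R2 + (R3‖R_L) = 26120 Ω, so V_A = 21.4 × 26120/112200 = 4.981 V.
Then V_B = V_A × (R3‖R_L)/(R2 + R3‖R_L) = 4.981 × 25850/26120 = 4.93 V.

V ≈ 4.93 V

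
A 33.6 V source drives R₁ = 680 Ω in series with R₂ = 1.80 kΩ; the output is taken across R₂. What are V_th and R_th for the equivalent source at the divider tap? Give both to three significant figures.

V_th = 24.4 V, R_th = 494 Ω

V_th is the open-circuit tap voltage: 33.6 × 1800/(680 + 1800) = 24.4 V.
With the supply zeroed, R₁ and R₂ appear in parallel from the tap: R_th = R₁‖R₂ = (680 × 1800)/2480 = 494 Ω.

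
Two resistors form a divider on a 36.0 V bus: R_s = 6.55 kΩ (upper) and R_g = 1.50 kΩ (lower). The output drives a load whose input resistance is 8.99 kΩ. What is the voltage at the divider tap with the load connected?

V_out ≈ 5.91 V

The load sits in parallel with R_g: R_g‖R_L = (1.50 × 8.99) / (1.50 + 8.99) = 1.286 kΩ.
V_out = 36.0 × 1.286 / (6.55 + 1.286) = 36.0 × 1.286/7.836 = 5.91 V.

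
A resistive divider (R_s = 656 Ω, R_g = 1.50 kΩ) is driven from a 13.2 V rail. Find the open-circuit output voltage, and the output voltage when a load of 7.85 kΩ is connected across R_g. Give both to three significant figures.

Open-circuit: V = 13.2 × 1500/(656 + 1500) = 9.18 V.
With the load, R_g becomes R_g‖R_L = 1259 Ω, so V = 13.2 × 1259/1915 = 8.68 V.

Unloaded: 9.18 V; loaded: 8.68 V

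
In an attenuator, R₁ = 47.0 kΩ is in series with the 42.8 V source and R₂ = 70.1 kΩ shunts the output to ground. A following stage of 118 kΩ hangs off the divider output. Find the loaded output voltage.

The load sits in parallel with R₂: R₂‖R_L = (70.1 × 118) / (70.1 + 118) = 43.98 kΩ.
V_out = 42.8 × 43.98 / (47.0 + 43.98) = 42.8 × 43.98/90.98 = 20.7 V.
(Unloaded it would have been 25.6 V.)

V_out ≈ 20.7 V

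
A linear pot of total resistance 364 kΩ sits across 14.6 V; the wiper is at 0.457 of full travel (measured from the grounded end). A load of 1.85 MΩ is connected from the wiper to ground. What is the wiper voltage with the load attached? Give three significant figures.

The wiper splits the pot into (1−α)R = 197.7 kΩ above and αR = 166.3 kΩ below.
Lower section ‖ load = 152.6 kΩ.
V_wiper = 14.6 × 152.6/(197.7 + 152.6) = 6.36 V.

V ≈ 6.36 V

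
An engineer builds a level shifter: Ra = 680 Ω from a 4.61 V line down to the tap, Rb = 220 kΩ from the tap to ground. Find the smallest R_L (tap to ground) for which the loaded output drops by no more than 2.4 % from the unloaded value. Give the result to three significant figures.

Output resistance R_th = Ra‖Rb = (680 × 220000)/220700 = 677.9 Ω.
The fractional drop is R_th/(R_th + R_L); requiring this ≤ 0.0240 gives R_L ≥ R_th(1/0.0240 − 1) = 677.9 × 40.67 = 27.6 kΩ.

R_L(min) ≈ 27.6 kΩ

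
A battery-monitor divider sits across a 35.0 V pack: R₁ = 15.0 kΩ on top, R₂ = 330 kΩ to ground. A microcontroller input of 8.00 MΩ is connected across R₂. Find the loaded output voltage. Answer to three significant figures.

V_out ≈ 33.4 V

The load sits in parallel with R₂: R₂‖R_L = (330 × 8000) / (330 + 8000) = 316.9 kΩ.
V_out = 35.0 × 316.9 / (15.0 + 316.9) = 35.0 × 316.9/331.9 = 33.4 V.
(Unloaded it would have been 33.5 V.)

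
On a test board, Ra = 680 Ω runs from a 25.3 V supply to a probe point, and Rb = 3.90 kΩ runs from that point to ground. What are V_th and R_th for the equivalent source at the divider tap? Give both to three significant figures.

V_th = 21.5 V, R_th = 579 Ω

V_th is the open-circuit tap voltage: 25.3 × 3900/(680 + 3900) = 21.5 V.
With the supply zeroed, Ra and Rb appear in parallel from the tap: R_th = Ra‖Rb = (680 × 3900)/4580 = 579 Ω.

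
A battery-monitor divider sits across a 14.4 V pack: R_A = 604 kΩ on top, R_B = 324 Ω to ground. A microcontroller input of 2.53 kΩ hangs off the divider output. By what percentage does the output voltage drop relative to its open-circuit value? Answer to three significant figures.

11.3 %

The divider's output (Thévenin) resistance is R_A‖R_B = 323.8 Ω.
Fractional drop under load = R_th/(R_th + R_L) = 323.8 / (323.8 + 2530) = 0.1135.
So the output falls by 11.3 %.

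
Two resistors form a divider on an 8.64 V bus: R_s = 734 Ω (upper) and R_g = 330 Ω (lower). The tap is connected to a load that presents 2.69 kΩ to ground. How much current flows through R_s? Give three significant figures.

R_g‖R_L = 293.9 Ω, so the source sees R_s + R_g‖R_L = 1028 Ω.
I = 8.64 V / 1028 Ω = 8.41 mA.

I ≈ 8.41 mA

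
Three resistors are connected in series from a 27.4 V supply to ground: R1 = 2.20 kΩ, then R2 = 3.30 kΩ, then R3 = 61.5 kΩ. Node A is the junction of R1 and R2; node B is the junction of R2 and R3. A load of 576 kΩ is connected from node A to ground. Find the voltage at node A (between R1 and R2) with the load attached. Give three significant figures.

Below node A the series string R2+R3 = 64.80 kΩ sits in parallel with the 576 kΩ load: 58.25 kΩ.
V_A = 27.4 × 58.25/(2.20 + 58.25) = 26.4 V.

V ≈ 26.4 V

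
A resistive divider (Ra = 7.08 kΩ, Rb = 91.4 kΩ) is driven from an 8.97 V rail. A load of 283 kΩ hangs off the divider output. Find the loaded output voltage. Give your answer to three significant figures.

V_out ≈ 8.14 V

The load sits in parallel with Rb: Rb‖R_L = (91.4 × 283) / (91.4 + 283) = 69.09 kΩ.
V_out = 8.97 × 69.09 / (7.08 + 69.09) = 8.97 × 69.09/76.17 = 8.14 V.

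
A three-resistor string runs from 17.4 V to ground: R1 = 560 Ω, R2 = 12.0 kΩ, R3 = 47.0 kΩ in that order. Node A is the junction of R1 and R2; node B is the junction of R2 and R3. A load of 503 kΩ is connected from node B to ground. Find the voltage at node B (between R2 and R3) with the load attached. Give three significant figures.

V ≈ 13.5 V

At node B, R3 is in parallel with the load: R3‖R_L = 42980 Ω.
Below node A the resistance is R2 + (R3‖R_L) = 54980 Ω, so V_A = 17.4 × 54980/55540 = 17.22 V.
Then V_B = V_A × (R3‖R_L)/(R2 + R3‖R_L) = 17.22 × 42980/54980 = 13.5 V.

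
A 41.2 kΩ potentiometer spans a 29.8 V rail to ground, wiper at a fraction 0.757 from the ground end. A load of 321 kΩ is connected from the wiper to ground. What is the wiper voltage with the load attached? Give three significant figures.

V ≈ 22.0 V

The wiper splits the pot into (1−α)R = 10.01 kΩ above and αR = 31.19 kΩ below.
Lower section ‖ load = 28.43 kΩ.
V_wiper = 29.8 × 28.43/(10.01 + 28.43) = 22.0 V.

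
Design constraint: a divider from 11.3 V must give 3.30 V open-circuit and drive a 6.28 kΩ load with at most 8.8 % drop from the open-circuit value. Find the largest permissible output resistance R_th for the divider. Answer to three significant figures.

Loading drop = R_th/(R_th + R_L) ≤ 0.0880, so R_th ≤ R_L · ε/(1−ε) = 6.28 kΩ × 0.0880/0.9120 = 606 Ω.

R_th ≤ 606 Ω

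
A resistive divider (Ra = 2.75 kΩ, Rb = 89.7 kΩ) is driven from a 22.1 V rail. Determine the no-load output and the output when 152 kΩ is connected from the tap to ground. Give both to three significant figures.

Unloaded: 21.4 V; loaded: 21.1 V

Open-circuit: V = 22.1 × 89.7/(2.75 + 89.7) = 21.4 V.
With the load, Rb becomes Rb‖R_L = 56.41 kΩ, so V = 22.1 × 56.41/59.16 = 21.1 V.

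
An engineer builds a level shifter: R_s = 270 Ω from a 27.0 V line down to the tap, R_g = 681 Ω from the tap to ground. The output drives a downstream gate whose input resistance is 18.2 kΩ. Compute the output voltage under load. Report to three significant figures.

The load sits in parallel with R_g: R_g‖R_L = (681 × 18200) / (681 + 18200) = 656.4 Ω.
V_out = 27.0 × 656.4 / (270 + 656.4) = 27.0 × 656.4/926.4 = 19.1 V.

V_out ≈ 19.1 V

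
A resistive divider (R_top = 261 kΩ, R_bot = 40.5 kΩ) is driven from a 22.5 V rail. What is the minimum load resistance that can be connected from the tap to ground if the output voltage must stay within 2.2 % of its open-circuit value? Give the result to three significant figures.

R_L(min) ≈ 1.56 MΩ

Output resistance R_th = R_top‖R_bot = (261 × 40.5)/301.5 = 35.06 kΩ.
The fractional drop is R_th/(R_th + R_L); requiring this ≤ 0.0220 gives R_L ≥ R_th(1/0.0220 − 1) = 35.06 × 44.45 = 1.56 MΩ.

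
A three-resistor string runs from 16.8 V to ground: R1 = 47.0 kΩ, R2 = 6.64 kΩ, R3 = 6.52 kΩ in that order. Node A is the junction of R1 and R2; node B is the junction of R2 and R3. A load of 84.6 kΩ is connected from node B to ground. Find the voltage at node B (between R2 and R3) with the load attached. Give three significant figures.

At node B, R3 is in parallel with the load: R3‖R_L = 6.053 kΩ.
Below node A the resistance is R2 + (R3‖R_L) = 12.69 kΩ, so V_A = 16.8 × 12.69/59.69 = 3.572 V.
Then V_B = V_A × (R3‖R_L)/(R2 + R3‖R_L) = 3.572 × 6.053/12.69 = 1.70 V.

V ≈ 1.70 V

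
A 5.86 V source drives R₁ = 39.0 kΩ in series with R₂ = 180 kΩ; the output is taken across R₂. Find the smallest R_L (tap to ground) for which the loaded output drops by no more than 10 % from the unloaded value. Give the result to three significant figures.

R_L(min) ≈ 288 kΩ

Output resistance R_th = R₁‖R₂ = (39.0 × 180)/219.0 = 32.05 kΩ.
The fractional drop is R_th/(R_th + R_L); requiring this ≤ 0.100 gives R_L ≥ R_th(1/0.100 − 1) = 32.05 × 9.000 = 288 kΩ.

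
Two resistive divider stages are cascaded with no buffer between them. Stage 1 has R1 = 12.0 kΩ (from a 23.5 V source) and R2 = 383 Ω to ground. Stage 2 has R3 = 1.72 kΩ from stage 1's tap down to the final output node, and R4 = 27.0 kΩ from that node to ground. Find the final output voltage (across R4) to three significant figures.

Stage 2 presents R3+R4 = 28720 Ω as a load on stage 1's tap.
Stage 1's lower leg becomes R2‖(R3+R4) = 378.0 Ω, so V_mid = 23.5 × 378.0/12380 = 0.7176 V.
Stage 2 is itself unloaded: V_out = V_mid × R4/(R3+R4) = 0.7176 × 27000/28720 = 0.675 V.

V_out ≈ 0.675 V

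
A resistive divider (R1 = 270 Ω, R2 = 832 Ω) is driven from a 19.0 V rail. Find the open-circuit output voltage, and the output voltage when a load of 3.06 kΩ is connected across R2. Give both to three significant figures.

Open-circuit: V = 19.0 × 832/(270 + 832) = 14.3 V.
With the load, R2 becomes R2‖R_L = 654.1 Ω, so V = 19.0 × 654.1/924.1 = 13.4 V.

Unloaded: 14.3 V; loaded: 13.4 V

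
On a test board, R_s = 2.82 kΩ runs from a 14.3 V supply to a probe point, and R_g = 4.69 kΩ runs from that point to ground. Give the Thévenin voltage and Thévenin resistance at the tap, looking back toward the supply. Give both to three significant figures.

V_th = 8.93 V, R_th = 1.76 kΩ

V_th is the open-circuit tap voltage: 14.3 × 4.69/(2.82 + 4.69) = 8.93 V.
With the supply zeroed, R_s and R_g appear in parallel from the tap: R_th = R_s‖R_g = (2.82 × 4.69)/7.510 = 1.76 kΩ.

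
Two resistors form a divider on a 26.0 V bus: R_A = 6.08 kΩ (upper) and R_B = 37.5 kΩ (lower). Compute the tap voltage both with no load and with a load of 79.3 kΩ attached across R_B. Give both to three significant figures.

Open-circuit: V = 26.0 × 37.5/(6.08 + 37.5) = 22.4 V.
With the load, R_B becomes R_B‖R_L = 25.46 kΩ, so V = 26.0 × 25.46/31.54 = 21.0 V.

Unloaded: 22.4 V; loaded: 21.0 V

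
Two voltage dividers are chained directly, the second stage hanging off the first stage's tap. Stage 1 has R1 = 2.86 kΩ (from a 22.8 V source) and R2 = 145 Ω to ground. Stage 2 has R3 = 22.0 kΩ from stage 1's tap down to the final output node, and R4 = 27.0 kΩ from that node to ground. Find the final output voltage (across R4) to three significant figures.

V_out ≈ 0.605 V

Stage 2 presents R3+R4 = 49000 Ω as a load on stage 1's tap.
Stage 1's lower leg becomes R2‖(R3+R4) = 144.6 Ω, so V_mid = 22.8 × 144.6/3005 = 1.097 V.
Stage 2 is itself unloaded: V_out = V_mid × R4/(R3+R4) = 1.097 × 27000/49000 = 0.605 V.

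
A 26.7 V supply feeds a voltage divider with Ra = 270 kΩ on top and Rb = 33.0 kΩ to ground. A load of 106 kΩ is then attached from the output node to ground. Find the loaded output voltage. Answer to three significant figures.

V_out ≈ 2.28 V

The load sits in parallel with Rb: Rb‖R_L = (33.0 × 106) / (33.0 + 106) = 25.17 kΩ.
V_out = 26.7 × 25.17 / (270 + 25.17) = 26.7 × 25.17/295.2 = 2.28 V.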